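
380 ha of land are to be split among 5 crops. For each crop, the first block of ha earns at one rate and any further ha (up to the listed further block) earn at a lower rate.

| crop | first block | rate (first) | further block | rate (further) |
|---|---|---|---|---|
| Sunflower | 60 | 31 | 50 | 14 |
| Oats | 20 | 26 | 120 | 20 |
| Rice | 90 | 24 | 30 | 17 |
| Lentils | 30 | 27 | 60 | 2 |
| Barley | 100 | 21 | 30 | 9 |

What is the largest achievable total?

Order all 10 blocks by rate: Sunflower/first 31 > Lentils/first 27 > Oats/first 26 > Rice/first 24 > Barley/first 21 > Oats/second 20 > Rice/second 17 > Sunflower/second 14 > Barley/second 9 > Lentils/second 2.
Fill Sunflower first block (60 at 31) ; 320 left.
Lentils/first (27): +30 ; 290 left.
Oats/first (26): +20 ; 270 left.
Rice first at 24: fill all 90 ; 180 left.
Barley first at 21: fill all 100 ; 80 left.
Oats second at 20: only 80 left, fill 80.
Total = 31×60 + 27×30 + 26×20 + 24×90 + 21×100 + 20×80 = 9050.

9050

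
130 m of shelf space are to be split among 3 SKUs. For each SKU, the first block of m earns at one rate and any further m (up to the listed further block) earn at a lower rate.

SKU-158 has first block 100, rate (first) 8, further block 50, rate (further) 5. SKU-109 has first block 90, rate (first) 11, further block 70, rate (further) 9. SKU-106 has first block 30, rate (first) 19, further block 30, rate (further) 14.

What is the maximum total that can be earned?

1760

Treat each block as its own option and order by rate: SKU-106/tier1 19 > SKU-106/tier2 14 > SKU-109/tier1 11 > SKU-109/tier2 9 > SKU-158/tier1 8 > SKU-158/tier2 5.
Fill SKU-106 tier1 block (30 at 19) ; 100 left.
SKU-106 tier2 at 14: fill all 30 ; 70 left.
70 remain; put them into SKU-109 tier1 at 11.
Total = 19×30 + 14×30 + 11×70 = 1760.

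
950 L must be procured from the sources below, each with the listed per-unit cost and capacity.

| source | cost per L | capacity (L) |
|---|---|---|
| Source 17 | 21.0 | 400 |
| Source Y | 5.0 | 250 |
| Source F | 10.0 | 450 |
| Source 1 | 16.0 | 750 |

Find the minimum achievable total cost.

9750

Cheapest first:
Source Y (5.0): use full 250 → 700 L to go.
Source F (10.0): use full 450 → 250 L to go.
Source 1 (16.0): take the remaining 250 → done.
Source 17: unused.
Cost = 250×5.0 + 450×10.0 + 250×16.0 = 9750.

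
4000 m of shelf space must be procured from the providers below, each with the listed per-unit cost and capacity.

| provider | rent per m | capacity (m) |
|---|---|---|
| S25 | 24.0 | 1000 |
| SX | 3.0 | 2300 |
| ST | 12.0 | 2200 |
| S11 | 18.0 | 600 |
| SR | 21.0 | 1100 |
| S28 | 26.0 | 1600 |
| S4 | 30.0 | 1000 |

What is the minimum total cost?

27300

Fill from the cheapest provider first.
Take 2300 from SX at 3.0 — need 1700 more.
ST at 12.0: take 1700 of its 2200 — requirement met.
S11, SR, S25, S28, S4: unused.
Cost = 2300×3.0 + 1700×12.0 = 27300.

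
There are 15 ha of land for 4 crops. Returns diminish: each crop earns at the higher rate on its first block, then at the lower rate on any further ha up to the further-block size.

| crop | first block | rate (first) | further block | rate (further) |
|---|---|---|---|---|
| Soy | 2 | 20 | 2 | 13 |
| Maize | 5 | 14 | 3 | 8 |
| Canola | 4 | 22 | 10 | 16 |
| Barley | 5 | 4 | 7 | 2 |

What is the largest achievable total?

272

Rank every tier by rate: Canola/tier1 22 > Soy/tier1 20 > Canola/tier2 16 > Maize/tier1 14 > Soy/tier2 13 > Maize/tier2 8 > Barley/tier1 4 > Barley/tier2 2.
Canola/tier1 (22): +4 ; 11 left.
Fill Soy tier1 block (2 at 20) ; 9 left.
Canola tier2 at 16: only 9 left, fill 9.
Total = 22×4 + 20×2 + 16×9 = 272.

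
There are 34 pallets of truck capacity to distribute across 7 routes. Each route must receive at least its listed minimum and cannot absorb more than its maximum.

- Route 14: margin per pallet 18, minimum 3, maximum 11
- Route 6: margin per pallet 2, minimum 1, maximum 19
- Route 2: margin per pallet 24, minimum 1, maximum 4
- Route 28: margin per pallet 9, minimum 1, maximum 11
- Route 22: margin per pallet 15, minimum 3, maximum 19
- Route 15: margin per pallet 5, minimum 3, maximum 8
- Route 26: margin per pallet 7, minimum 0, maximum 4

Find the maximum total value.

Meeting every minimum uses 3+1+1+1+3+3+0 = 12 pallets, leaving 22.
Highest margin per pallet first: Route 2 24 > Route 14 18 > Route 22 15 > Route 28 9 > Route 26 7 > Route 15 5 > Route 6 2.
Route 2: +3 to 4 (cap) — 19 left.
Route 14 takes 8 more to reach its cap of 11 — 11 left.
Route 22: +11 (room for 16) → 14. Pool exhausted.
Total = 18×11 + 2×1 + 24×4 + 9×1 + 15×14 + 5×3 = 530.

530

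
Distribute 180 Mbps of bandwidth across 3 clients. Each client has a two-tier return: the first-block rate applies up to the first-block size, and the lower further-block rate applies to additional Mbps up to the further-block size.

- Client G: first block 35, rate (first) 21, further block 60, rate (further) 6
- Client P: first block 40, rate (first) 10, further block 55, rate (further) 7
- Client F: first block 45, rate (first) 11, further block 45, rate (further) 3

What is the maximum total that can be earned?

Treat each block as its own option and order by rate: Client G/T1 21 > Client F/T1 11 > Client P/T1 10 > Client P/T2 7 > Client G/T2 6 > Client F/T2 3.
Client G T1 at 21: fill all 35 → 145 left.
Client F T1 at 11: fill all 45 → 100 left.
Fill Client P T1 block (40 at 10) → 60 left.
Client P/T2 (7): +55 → 5 left.
5 remain; put them into Client G T2 at 6.
Total = 21×35 + 11×45 + 10×40 + 7×55 + 6×5 = 2045.

2045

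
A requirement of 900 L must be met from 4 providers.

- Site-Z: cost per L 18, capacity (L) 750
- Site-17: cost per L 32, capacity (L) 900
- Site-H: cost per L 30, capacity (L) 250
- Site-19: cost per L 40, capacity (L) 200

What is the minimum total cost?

18000

Cheapest first:
Site-Z (18): use full 750 ; 150 L to go.
Take 150 from Site-H at 30 to finish.
Site-17, Site-19: unused.
Cost = 750×18 + 150×30 = 18000.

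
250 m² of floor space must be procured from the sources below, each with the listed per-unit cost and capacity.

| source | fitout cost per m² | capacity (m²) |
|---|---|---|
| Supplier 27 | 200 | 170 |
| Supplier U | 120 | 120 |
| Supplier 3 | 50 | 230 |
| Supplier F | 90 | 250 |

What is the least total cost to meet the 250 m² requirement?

13300

Use sources in increasing cost order.
Take 230 from Supplier 3 at 50 → need 20 more.
Supplier F at 90: take 20 of its 250 → requirement met.
Supplier U, Supplier 27: unused.
Cost = 230×50 + 20×90 = 13300.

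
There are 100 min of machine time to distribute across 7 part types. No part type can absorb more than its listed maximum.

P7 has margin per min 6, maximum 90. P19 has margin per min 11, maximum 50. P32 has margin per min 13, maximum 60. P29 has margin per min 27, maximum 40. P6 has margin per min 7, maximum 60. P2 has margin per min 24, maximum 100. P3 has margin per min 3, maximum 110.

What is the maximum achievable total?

2520

Order the part types by margin per min: P29 27 > P2 24 > P32 13 > P19 11 > P6 7 > P7 6 > P3 3.
Give P29 40 to hit its cap of 40 ; 60 left.
P2 has room for 100 but only 60 remain, so it gets 60.
Total = 27×40 + 24×60 = 2520.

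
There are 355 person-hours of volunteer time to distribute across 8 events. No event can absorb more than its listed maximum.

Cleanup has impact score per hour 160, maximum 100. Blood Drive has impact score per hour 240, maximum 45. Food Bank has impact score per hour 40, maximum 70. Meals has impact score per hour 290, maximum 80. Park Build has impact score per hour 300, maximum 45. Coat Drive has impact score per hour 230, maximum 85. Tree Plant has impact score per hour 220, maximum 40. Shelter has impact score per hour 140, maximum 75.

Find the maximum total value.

85450

Highest impact score per hour first: Park Build 300 > Meals 290 > Blood Drive 240 > Coat Drive 230 > Tree Plant 220 > Cleanup 160 > Shelter 140 > Food Bank 40.
Give Park Build 45 to hit its cap of 45 → 310 left.
Meals: +80 to 80 (cap) → 230 left.
Blood Drive: +45 to 45 (cap) → 185 left.
Give Coat Drive 85 to hit its cap of 85 → 100 left.
Give Tree Plant 40 to hit its cap of 40 → 60 left.
Only 60 left; Cleanup takes them to reach 60.
Total = 160×60 + 240×45 + 290×80 + 300×45 + 230×85 + 220×40 = 85450.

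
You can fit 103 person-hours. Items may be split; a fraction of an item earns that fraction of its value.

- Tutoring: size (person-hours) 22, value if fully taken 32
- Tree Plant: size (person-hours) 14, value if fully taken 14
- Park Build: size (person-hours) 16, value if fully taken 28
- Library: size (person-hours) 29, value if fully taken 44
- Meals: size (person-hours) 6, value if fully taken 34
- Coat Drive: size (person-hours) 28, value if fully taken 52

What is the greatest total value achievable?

192

Best value per unit of size first: Meals 34/6≈5.67, Coat Drive 52/28≈1.86, Park Build 28/16≈1.75, Library 44/29≈1.52, Tutoring 32/22≈1.45, Tree Plant 14/14≈1.
Take all of Meals (6 person-hours, value 34) — 97 person-hours left.
Take all of Coat Drive (28 person-hours, value 52) — 69 person-hours left.
Take all of Park Build (16 person-hours, value 28) — 53 person-hours left.
Take all of Library (29 person-hours, value 44) — 24 person-hours left.
Tutoring: take in full, 22 person-hours for value 32 — 2 left.
2 person-hours left: a 2/14 share of Tree Plant gives 14×2/14 = 2.
Total value = 192.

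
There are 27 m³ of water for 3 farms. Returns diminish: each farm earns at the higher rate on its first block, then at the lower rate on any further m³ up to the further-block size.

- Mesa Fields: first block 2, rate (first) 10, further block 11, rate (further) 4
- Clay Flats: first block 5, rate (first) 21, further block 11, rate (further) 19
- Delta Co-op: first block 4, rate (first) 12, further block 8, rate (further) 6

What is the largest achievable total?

Rank every tier by rate: Clay Flats/first 21 > Clay Flats/second 19 > Delta Co-op/first 12 > Mesa Fields/first 10 > Delta Co-op/second 6 > Mesa Fields/second 4.
Fill Clay Flats first block (5 at 21) → 22 left.
Clay Flats/second (19): +11 → 11 left.
Delta Co-op first at 12: fill all 4 → 7 left.
Mesa Fields first at 10: fill all 2 → 5 left.
Delta Co-op/second: +5 of 8 at 6; pool empty.
Total = 21×5 + 19×11 + 12×4 + 10×2 + 6×5 = 412.

412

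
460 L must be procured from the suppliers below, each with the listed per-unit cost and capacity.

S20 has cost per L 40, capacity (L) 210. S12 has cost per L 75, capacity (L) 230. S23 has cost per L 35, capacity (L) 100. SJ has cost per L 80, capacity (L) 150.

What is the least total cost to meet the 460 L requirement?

23150

Fill from the cheapest supplier first.
S23 at 35: take all 100 L — 360 still needed.
S20 at 40: take all 210 L — 150 still needed.
S12 (75): take the remaining 150 — done.
SJ: unused.
Cost = 100×35 + 210×40 + 150×75 = 23150.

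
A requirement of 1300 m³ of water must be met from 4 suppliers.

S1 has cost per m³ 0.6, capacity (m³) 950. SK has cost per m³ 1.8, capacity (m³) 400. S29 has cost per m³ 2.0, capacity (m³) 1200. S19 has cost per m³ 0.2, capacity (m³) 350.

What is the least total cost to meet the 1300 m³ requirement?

640

Use suppliers in increasing cost order.
S19 at 0.2: take all 350 m³ → 950 still needed.
S1 at 0.6: take all 950 m³ → 0 still needed.
SK, S29: unused.
Cost = 350×0.2 + 950×0.6 = 640.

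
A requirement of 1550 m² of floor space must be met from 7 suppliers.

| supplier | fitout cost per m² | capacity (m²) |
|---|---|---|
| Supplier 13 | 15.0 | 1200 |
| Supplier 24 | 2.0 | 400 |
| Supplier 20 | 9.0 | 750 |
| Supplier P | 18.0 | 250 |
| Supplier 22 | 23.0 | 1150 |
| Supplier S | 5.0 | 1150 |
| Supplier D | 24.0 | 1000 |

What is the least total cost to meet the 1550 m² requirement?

Cheapest first:
Take 400 from Supplier 24 at 2.0 — need 1150 more.
Take 1150 from Supplier S at 5.0 — need 0 more.
Supplier 20, Supplier 13, Supplier P, Supplier 22, Supplier D: unused.
Cost = 400×2.0 + 1150×5.0 = 6550.

6550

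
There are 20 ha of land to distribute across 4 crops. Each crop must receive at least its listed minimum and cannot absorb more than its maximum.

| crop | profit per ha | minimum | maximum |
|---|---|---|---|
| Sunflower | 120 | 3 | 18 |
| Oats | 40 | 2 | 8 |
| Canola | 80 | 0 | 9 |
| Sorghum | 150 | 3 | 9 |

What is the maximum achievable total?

2510

Meeting every minimum uses 3+2+0+3 = 8 ha, leaving 12.
Highest profit per ha first: Sorghum 150 > Sunflower 120 > Canola 80 > Oats 40.
Sorghum takes 6 more to reach its cap of 9 → 6 left.
Only 6 left; Sunflower takes them to reach 9.
Total = 120×9 + 40×2 + 150×9 = 2510.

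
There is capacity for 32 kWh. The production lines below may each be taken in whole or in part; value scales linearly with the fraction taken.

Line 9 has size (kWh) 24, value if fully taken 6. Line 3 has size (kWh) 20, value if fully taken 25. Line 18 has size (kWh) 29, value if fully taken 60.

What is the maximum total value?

63.75

Rank by value-to-size ratio: Line 18 60/29≈2.07, Line 3 25/20≈1.25, Line 9 6/24≈0.25.
Take all of Line 18 (29 kWh, value 60) ; 3 kWh left.
Fill the last 3 kWh with part of Line 3: 3/20 of it earns 3.75.
Total value = 63.75.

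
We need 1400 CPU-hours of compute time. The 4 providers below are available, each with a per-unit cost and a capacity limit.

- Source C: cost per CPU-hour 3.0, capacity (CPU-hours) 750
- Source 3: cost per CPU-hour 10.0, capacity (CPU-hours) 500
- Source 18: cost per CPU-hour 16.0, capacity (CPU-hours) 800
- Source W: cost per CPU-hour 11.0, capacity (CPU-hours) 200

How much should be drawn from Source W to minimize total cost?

Use providers in increasing cost order.
Take 750 from Source C at 3.0 — need 650 more.
Take 500 from Source 3 at 10.0 — need 150 more.
Source W at 11.0: take 150 of its 200 — requirement met.
Source 18: unused.

150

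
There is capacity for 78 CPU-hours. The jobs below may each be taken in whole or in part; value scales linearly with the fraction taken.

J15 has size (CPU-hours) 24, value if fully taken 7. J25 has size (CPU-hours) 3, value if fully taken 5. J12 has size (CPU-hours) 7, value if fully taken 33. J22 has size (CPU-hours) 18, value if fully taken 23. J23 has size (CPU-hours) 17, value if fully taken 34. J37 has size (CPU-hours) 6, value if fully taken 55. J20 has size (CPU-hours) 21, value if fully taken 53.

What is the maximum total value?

Sort by value density: J37 55/6≈9.17, J12 33/7≈4.71, J20 53/21≈2.52, J23 34/17≈2, J25 5/3≈1.67, J22 23/18≈1.28, J15 7/24≈0.292.
J37: take in full, 6 CPU-hours for value 55 → 72 left.
J12: take in full, 7 CPU-hours for value 33 → 65 left.
Take all of J20 (21 CPU-hours, value 53) → 44 CPU-hours left.
Take all of J23 (17 CPU-hours, value 34) → 27 CPU-hours left.
Take all of J25 (3 CPU-hours, value 5) → 24 CPU-hours left.
All 18 CPU-hours of J22 fit (value 23) → 6 remain.
6 CPU-hours left: a 6/24 share of J15 gives 7×6/24 = 1.75.
Total value = 204.75.

204.75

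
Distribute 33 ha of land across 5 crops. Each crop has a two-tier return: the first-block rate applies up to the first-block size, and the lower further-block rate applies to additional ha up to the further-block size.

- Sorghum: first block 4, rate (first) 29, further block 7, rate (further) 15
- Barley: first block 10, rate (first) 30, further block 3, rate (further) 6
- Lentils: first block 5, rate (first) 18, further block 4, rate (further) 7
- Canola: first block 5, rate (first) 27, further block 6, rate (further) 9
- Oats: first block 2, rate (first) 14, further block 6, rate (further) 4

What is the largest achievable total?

774

Treat each block as its own option and order by rate: Barley/T1 30 > Sorghum/T1 29 > Canola/T1 27 > Lentils/T1 18 > Sorghum/T2 15 > Oats/T1 14 > Canola/T2 9 > Lentils/T2 7 > Barley/T2 6 > Oats/T2 4.
Barley T1 at 30: fill all 10 — 23 left.
Sorghum T1 at 29: fill all 4 — 19 left.
Fill Canola T1 block (5 at 27) — 14 left.
Fill Lentils T1 block (5 at 18) — 9 left.
Fill Sorghum T2 block (7 at 15) — 2 left.
Fill Oats T1 block (2 at 14) — 0 left.
Total = 30×10 + 29×4 + 27×5 + 18×5 + 15×7 + 14×2 = 774.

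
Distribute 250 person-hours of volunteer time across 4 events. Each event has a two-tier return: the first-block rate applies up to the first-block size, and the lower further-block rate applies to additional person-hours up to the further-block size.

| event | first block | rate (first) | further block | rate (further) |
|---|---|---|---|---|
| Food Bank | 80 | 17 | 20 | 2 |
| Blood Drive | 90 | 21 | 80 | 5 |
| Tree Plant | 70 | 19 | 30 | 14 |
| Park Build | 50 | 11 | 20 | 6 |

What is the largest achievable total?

4720

Rank every tier by rate: Blood Drive/T1 21 > Tree Plant/T1 19 > Food Bank/T1 17 > Tree Plant/T2 14 > Park Build/T1 11 > Park Build/T2 6 > Blood Drive/T2 5 > Food Bank/T2 2.
Blood Drive T1 at 21: fill all 90 → 160 left.
Tree Plant/T1 (19): +70 → 90 left.
Food Bank T1 at 17: fill all 80 → 10 left.
Tree Plant/T2: +10 of 30 at 14; pool empty.
Total = 21×90 + 19×70 + 17×80 + 14×10 = 4720.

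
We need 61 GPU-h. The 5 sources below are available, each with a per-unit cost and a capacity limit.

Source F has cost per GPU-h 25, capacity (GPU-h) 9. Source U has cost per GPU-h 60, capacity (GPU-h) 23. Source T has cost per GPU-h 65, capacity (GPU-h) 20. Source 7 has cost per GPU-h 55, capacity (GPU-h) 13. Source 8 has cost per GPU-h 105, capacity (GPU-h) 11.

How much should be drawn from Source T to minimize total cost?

Fill from the cheapest source first.
Source F (25): use full 9 — 52 GPU-h to go.
Source 7 (55): use full 13 — 39 GPU-h to go.
Take 23 from Source U at 60 — need 16 more.
Take 16 from Source T at 65 to finish.
Source 8: unused.

16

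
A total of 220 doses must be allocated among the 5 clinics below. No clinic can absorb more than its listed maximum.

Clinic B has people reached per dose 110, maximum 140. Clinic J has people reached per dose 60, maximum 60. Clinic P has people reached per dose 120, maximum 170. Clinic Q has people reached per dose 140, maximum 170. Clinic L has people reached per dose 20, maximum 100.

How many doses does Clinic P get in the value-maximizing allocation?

Rank by people reached per dose: Clinic Q 140 > Clinic P 120 > Clinic B 110 > Clinic J 60 > Clinic L 20.
Clinic Q: +170 to 170 (cap) — 50 left.
Clinic P has room for 170 but only 50 remain, so it gets 50.

50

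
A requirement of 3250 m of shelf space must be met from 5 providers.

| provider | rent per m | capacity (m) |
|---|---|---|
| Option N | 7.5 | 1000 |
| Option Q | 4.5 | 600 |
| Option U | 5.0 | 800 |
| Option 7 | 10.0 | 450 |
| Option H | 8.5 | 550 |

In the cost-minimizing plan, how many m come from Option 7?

Cheapest first:
Option Q (4.5): use full 600 ; 2650 m to go.
Take 800 from Option U at 5.0 ; need 1850 more.
Take 1000 from Option N at 7.5 ; need 850 more.
Take 550 from Option H at 8.5 ; need 300 more.
Take 300 from Option 7 at 10.0 to finish.

300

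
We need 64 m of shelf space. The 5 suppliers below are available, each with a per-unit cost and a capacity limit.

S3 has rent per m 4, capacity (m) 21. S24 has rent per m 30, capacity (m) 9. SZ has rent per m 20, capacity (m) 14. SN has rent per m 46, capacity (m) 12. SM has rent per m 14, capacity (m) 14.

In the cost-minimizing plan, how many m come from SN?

6

Fill from the cheapest supplier first.
S3 (4): use full 21 → 43 m to go.
SM (14): use full 14 → 29 m to go.
SZ at 20: take all 14 m → 15 still needed.
Take 9 from S24 at 30 → need 6 more.
Take 6 from SN at 46 to finish.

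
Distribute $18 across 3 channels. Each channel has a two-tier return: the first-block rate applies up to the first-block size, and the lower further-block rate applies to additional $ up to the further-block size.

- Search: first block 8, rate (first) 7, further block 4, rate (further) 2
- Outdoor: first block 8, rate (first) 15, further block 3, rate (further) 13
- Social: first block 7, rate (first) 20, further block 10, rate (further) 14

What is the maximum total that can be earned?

Treat each block as its own option and order by rate: Social/first 20 > Outdoor/first 15 > Social/second 14 > Outdoor/second 13 > Search/first 7 > Search/second 2.
Social/first (20): +7 — 11 left.
Fill Outdoor first block (8 at 15) — 3 left.
Social second at 14: only 3 left, fill 3.
Total = 20×7 + 15×8 + 14×3 = 302.

302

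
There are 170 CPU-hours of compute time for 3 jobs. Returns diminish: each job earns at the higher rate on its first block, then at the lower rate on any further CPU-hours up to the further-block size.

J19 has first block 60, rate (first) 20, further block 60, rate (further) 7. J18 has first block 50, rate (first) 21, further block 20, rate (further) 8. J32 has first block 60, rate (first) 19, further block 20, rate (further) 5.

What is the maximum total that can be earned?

3390

Rank every tier by rate: J18/T1 21 > J19/T1 20 > J32/T1 19 > J18/T2 8 > J19/T2 7 > J32/T2 5.
J18/T1 (21): +50 — 120 left.
Fill J19 T1 block (60 at 20) — 60 left.
J32/T1 (19): +60 — 0 left.
Total = 21×50 + 20×60 + 19×60 = 3390.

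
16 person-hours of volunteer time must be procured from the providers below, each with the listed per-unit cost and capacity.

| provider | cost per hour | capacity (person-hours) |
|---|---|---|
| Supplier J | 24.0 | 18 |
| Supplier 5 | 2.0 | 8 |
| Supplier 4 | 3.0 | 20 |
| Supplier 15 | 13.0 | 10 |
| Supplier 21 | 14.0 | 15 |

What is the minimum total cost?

Use providers in increasing cost order.
Supplier 5 at 2.0: take all 8 person-hours ; 8 still needed.
Supplier 4 at 3.0: take 8 of its 20 ; requirement met.
Supplier 15, Supplier 21, Supplier J: unused.
Cost = 8×2.0 + 8×3.0 = 40.

40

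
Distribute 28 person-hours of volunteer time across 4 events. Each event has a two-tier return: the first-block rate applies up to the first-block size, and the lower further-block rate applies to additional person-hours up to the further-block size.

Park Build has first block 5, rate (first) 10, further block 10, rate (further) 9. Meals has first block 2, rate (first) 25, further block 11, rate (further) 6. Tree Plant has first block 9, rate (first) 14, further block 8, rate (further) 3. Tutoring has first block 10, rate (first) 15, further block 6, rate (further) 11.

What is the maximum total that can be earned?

402

Order all 8 blocks by rate: Meals/first 25 > Tutoring/first 15 > Tree Plant/first 14 > Tutoring/second 11 > Park Build/first 10 > Park Build/second 9 > Meals/second 6 > Tree Plant/second 3.
Meals first at 25: fill all 2 → 26 left.
Tutoring first at 15: fill all 10 → 16 left.
Tree Plant/first (14): +9 → 7 left.
Fill Tutoring second block (6 at 11) → 1 left.
1 remain; put them into Park Build first at 10.
Total = 25×2 + 15×10 + 14×9 + 11×6 + 10×1 = 402.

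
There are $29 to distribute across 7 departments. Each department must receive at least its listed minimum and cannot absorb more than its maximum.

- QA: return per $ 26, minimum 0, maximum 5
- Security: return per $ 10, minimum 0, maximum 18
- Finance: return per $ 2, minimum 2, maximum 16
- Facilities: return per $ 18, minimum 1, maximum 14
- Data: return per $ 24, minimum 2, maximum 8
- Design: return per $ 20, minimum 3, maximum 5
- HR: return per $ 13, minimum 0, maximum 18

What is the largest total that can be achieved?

588

Meeting every minimum uses 0+0+2+1+2+3+0 = 8 $, leaving 21.
Order the departments by return per $: QA 26 > Data 24 > Design 20 > Facilities 18 > HR 13 > Security 10 > Finance 2.
QA takes 5 more to reach its cap of 5 — 16 left.
Give Data 6 more to hit its cap of 8 — 10 left.
Design: +2 to 5 (cap) — 8 left.
Facilities: +8 (room for 13) → 9. Pool exhausted.
Total = 26×5 + 2×2 + 18×9 + 24×8 + 20×5 = 588.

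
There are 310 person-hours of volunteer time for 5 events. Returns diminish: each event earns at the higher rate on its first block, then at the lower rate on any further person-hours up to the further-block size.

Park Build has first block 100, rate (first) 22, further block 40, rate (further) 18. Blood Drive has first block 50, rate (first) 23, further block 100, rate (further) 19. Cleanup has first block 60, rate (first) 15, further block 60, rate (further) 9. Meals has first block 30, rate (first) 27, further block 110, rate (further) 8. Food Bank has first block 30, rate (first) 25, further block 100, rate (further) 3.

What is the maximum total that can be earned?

Order all 10 blocks by rate: Meals/tier1 27 > Food Bank/tier1 25 > Blood Drive/tier1 23 > Park Build/tier1 22 > Blood Drive/tier2 19 > Park Build/tier2 18 > Cleanup/tier1 15 > Cleanup/tier2 9 > Meals/tier2 8 > Food Bank/tier2 3.
Meals/tier1 (27): +30 → 280 left.
Food Bank tier1 at 25: fill all 30 → 250 left.
Fill Blood Drive tier1 block (50 at 23) → 200 left.
Park Build tier1 at 22: fill all 100 → 100 left.
Blood Drive/tier2 (19): +100 → 0 left.
Total = 27×30 + 25×30 + 23×50 + 22×100 + 19×100 = 6810.

6810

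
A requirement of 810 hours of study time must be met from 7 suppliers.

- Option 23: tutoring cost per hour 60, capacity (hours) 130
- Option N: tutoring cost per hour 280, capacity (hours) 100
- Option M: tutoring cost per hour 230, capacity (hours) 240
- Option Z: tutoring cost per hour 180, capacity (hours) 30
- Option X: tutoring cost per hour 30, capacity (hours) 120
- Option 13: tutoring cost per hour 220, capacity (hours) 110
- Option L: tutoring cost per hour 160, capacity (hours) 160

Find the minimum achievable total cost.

127400

Use suppliers in increasing cost order.
Take 120 from Option X at 30 → need 690 more.
Option 23 at 60: take all 130 hours → 560 still needed.
Option L (160): use full 160 → 400 hours to go.
Take 30 from Option Z at 180 → need 370 more.
Option 13 at 220: take all 110 hours → 260 still needed.
Option M (230): use full 240 → 20 hours to go.
Take 20 from Option N at 280 to finish.
Cost = 120×30 + 130×60 + 160×160 + 30×180 + 110×220 + 240×230 + 20×280 = 127400.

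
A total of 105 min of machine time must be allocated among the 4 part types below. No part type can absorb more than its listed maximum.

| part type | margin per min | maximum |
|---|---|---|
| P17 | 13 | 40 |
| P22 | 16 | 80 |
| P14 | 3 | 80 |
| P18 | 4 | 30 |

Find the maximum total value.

1605

Order the part types by margin per min: P22 16 > P17 13 > P18 4 > P14 3.
P22: +80 to 80 (cap) ; 25 left.
P17 has room for 40 but only 25 remain, so it gets 25.
Total = 13×25 + 16×80 = 1605.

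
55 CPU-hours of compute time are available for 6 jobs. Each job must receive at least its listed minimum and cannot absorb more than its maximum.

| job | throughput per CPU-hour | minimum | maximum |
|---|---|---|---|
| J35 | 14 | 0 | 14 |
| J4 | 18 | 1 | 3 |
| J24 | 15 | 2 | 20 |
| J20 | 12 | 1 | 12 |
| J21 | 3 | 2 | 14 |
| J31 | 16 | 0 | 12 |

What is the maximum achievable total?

Meeting every minimum uses 0+1+2+1+2+0 = 6 CPU-hours, leaving 49.
Rank by throughput per CPU-hour: J4 18 > J31 16 > J24 15 > J35 14 > J20 12 > J21 3.
J4: +2 to 3 (cap) → 47 left.
Give J31 12 more to hit its cap of 12 → 35 left.
J24: +18 to 20 (cap) → 17 left.
J35 takes 14 more to reach its cap of 14 → 3 left.
Only 3 left; J20 takes them to reach 4.
Total = 14×14 + 18×3 + 15×20 + 12×4 + 3×2 + 16×12 = 796.

796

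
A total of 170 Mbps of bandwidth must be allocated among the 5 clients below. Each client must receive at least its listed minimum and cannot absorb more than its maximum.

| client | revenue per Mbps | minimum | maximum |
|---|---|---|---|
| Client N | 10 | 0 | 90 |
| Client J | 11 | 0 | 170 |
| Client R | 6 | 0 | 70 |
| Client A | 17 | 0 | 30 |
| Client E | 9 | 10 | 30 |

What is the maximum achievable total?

Meeting every minimum uses 0+0+0+0+10 = 10 Mbps, leaving 160.
Rank by revenue per Mbps: Client A 17 > Client J 11 > Client N 10 > Client E 9 > Client R 6.
Give Client A 30 more to hit its cap of 30 → 130 left.
Client J has room for 170 more but only 130 remain, so it gets 130.
Total = 11×130 + 17×30 + 9×10 = 2030.

2030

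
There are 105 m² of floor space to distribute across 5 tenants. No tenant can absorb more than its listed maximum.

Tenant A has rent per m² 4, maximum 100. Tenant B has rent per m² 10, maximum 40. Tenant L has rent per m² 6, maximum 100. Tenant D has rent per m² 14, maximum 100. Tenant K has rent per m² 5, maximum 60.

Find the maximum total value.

Order the tenants by rent per m²: Tenant D 14 > Tenant B 10 > Tenant L 6 > Tenant K 5 > Tenant A 4.
Give Tenant D 100 to hit its cap of 100 — 5 left.
Only 5 left; Tenant B takes them to reach 5.
Total = 10×5 + 14×100 = 1450.

1450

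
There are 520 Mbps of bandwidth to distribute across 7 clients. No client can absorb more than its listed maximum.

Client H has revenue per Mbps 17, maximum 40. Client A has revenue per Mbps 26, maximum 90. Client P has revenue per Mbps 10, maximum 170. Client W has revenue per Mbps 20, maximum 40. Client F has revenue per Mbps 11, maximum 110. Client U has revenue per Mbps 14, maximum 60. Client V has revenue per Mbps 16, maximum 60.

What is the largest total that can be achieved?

8030

Order the clients by revenue per Mbps: Client A 26 > Client W 20 > Client H 17 > Client V 16 > Client U 14 > Client F 11 > Client P 10.
Give Client A 90 to hit its cap of 90 — 430 left.
Client W takes 40 to reach its cap of 40 — 390 left.
Client H takes 40 to reach its cap of 40 — 350 left.
Client V: +60 to 60 (cap) — 290 left.
Client U: +60 to 60 (cap) — 230 left.
Client F: +110 to 110 (cap) — 120 left.
Client P has room for 170 but only 120 remain, so it gets 120.
Total = 17×40 + 26×90 + 10×120 + 20×40 + 11×110 + 14×60 + 16×60 = 8030.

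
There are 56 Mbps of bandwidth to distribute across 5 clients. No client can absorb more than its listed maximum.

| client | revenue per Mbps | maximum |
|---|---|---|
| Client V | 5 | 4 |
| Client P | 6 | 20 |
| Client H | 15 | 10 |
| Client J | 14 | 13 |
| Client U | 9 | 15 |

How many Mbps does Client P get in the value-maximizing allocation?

18

Highest revenue per Mbps first: Client H 15 > Client J 14 > Client U 9 > Client P 6 > Client V 5.
Client H takes 10 to reach its cap of 10 — 46 left.
Client J: +13 to 13 (cap) — 33 left.
Give Client U 15 to hit its cap of 15 — 18 left.
Client P has room for 20 but only 18 remain, so it gets 18.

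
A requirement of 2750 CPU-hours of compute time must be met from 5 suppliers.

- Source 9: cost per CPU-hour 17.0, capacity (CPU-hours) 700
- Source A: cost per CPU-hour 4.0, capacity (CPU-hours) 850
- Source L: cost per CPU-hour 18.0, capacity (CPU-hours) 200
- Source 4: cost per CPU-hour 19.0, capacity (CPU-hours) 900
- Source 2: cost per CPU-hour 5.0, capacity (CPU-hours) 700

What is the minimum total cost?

28100

Cheapest first:
Source A at 4.0: take all 850 CPU-hours → 1900 still needed.
Take 700 from Source 2 at 5.0 → need 1200 more.
Take 700 from Source 9 at 17.0 → need 500 more.
Source L at 18.0: take all 200 CPU-hours → 300 still needed.
Source 4 (19.0): take the remaining 300 → done.
Cost = 850×4.0 + 700×5.0 + 700×17.0 + 200×18.0 + 300×19.0 = 28100.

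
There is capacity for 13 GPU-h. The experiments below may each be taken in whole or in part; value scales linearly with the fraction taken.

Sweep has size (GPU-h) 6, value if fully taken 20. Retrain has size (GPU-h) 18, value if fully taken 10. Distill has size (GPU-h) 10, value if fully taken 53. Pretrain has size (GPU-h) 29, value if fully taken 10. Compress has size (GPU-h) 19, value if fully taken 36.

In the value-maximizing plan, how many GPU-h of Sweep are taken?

3

Rank by value-to-size ratio: Distill 53/10≈5.3, Sweep 20/6≈3.33, Compress 36/19≈1.89, Retrain 10/18≈0.556, Pretrain 10/29≈0.345.
All 10 GPU-h of Distill fit (value 53) — 3 remain.
Only 3 GPU-h remain; take 3/6 of Sweep for value 20×3/6 = 10.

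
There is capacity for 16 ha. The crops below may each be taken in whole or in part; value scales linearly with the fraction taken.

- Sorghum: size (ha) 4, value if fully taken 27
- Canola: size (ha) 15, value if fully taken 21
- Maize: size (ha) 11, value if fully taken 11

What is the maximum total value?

Best value per unit of size first: Sorghum 27/4≈6.75, Canola 21/15≈1.4, Maize 11/11≈1.
Sorghum: take in full, 4 ha for value 27 — 12 left.
12 ha left: a 12/15 share of Canola gives 21×12/15 = 16.8.
Total value = 43.8.

43.8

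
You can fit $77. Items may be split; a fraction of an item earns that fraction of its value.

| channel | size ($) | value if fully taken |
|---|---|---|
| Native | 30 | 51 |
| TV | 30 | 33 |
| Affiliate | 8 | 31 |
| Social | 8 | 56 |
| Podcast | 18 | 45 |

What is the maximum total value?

Sort by value density: Social 56/8≈7, Affiliate 31/8≈3.88, Podcast 45/18≈2.5, Native 51/30≈1.7, TV 33/30≈1.1.
All 8 $ of Social fit (value 56) ; 69 remain.
Affiliate: take in full, 8 $ for value 31 ; 61 left.
Take all of Podcast (18 $, value 45) ; 43 $ left.
Native: take in full, 30 $ for value 51 ; 13 left.
13 $ left: a 13/30 share of TV gives 33×13/30 = 14.3.
Total value = 197.3.

197.3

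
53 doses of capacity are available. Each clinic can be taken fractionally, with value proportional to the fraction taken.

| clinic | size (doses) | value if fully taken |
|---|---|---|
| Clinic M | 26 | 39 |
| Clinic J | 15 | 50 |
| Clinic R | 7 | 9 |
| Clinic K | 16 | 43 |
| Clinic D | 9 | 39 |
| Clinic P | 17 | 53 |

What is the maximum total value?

Sort by value density: Clinic D 39/9≈4.33, Clinic J 50/15≈3.33, Clinic P 53/17≈3.12, Clinic K 43/16≈2.69, Clinic M 39/26≈1.5, Clinic R 9/7≈1.29.
Take all of Clinic D (9 doses, value 39) ; 44 doses left.
Clinic J: take in full, 15 doses for value 50 ; 29 left.
Clinic P: take in full, 17 doses for value 53 ; 12 left.
12 doses left: a 12/16 share of Clinic K gives 43×12/16 = 32.25.
Total value = 174.25.

174.25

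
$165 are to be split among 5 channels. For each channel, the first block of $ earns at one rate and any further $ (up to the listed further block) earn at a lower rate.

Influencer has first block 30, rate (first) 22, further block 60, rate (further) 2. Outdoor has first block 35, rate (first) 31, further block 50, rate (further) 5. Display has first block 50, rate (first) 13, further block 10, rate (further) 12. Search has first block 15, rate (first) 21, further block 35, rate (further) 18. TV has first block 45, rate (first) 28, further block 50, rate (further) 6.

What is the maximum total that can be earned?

4015

Order all 10 blocks by rate: Outdoor/T1 31 > TV/T1 28 > Influencer/T1 22 > Search/T1 21 > Search/T2 18 > Display/T1 13 > Display/T2 12 > TV/T2 6 > Outdoor/T2 5 > Influencer/T2 2.
Outdoor T1 at 31: fill all 35 ; 130 left.
TV T1 at 28: fill all 45 ; 85 left.
Fill Influencer T1 block (30 at 22) ; 55 left.
Fill Search T1 block (15 at 21) ; 40 left.
Search/T2 (18): +35 ; 5 left.
Display/T1: +5 of 50 at 13; pool empty.
Total = 31×35 + 28×45 + 22×30 + 21×15 + 18×35 + 13×5 = 4015.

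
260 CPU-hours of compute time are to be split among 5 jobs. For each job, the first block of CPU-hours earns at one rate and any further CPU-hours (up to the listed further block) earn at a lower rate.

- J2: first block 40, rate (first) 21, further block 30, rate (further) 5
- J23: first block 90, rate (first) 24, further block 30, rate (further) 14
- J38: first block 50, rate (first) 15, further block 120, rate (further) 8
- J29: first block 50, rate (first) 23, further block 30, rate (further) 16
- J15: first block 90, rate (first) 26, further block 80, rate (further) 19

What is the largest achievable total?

Order all 10 blocks by rate: J15/first 26 > J23/first 24 > J29/first 23 > J2/first 21 > J15/second 19 > J29/second 16 > J38/first 15 > J23/second 14 > J38/second 8 > J2/second 5.
Fill J15 first block (90 at 26) — 170 left.
Fill J23 first block (90 at 24) — 80 left.
J29/first (23): +50 — 30 left.
J2 first at 21: only 30 left, fill 30.
Total = 26×90 + 24×90 + 23×50 + 21×30 = 6280.

6280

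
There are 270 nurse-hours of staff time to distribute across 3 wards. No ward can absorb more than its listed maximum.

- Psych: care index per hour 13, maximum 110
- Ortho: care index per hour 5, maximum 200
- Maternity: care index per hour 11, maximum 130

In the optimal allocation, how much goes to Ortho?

Order the wards by care index per hour: Psych 13 > Maternity 11 > Ortho 5.
Psych: +110 to 110 (cap) — 160 left.
Maternity takes 130 to reach its cap of 130 — 30 left.
Only 30 left; Ortho takes them to reach 30.

30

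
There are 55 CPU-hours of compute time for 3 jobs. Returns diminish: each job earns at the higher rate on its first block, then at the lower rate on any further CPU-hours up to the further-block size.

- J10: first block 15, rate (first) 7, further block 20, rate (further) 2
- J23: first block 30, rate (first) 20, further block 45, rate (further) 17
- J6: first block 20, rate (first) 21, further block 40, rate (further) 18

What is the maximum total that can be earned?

1110

Treat each block as its own option and order by rate: J6/T1 21 > J23/T1 20 > J6/T2 18 > J23/T2 17 > J10/T1 7 > J10/T2 2.
J6 T1 at 21: fill all 20 → 35 left.
J23 T1 at 20: fill all 30 → 5 left.
J6 T2 at 18: only 5 left, fill 5.
Total = 21×20 + 20×30 + 18×5 = 1110.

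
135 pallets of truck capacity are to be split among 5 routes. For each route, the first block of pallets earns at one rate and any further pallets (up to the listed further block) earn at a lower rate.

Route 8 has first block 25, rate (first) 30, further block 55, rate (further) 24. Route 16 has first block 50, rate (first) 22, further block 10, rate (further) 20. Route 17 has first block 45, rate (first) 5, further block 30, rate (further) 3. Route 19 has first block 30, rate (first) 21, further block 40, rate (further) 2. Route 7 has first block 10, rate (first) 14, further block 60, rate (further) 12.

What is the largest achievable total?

Order all 10 blocks by rate: Route 8/tier1 30 > Route 8/tier2 24 > Route 16/tier1 22 > Route 19/tier1 21 > Route 16/tier2 20 > Route 7/tier1 14 > Route 7/tier2 12 > Route 17/tier1 5 > Route 17/tier2 3 > Route 19/tier2 2.
Route 8/tier1 (30): +25 — 110 left.
Route 8 tier2 at 24: fill all 55 — 55 left.
Route 16/tier1 (22): +50 — 5 left.
Route 19/tier1: +5 of 30 at 21; pool empty.
Total = 30×25 + 24×55 + 22×50 + 21×5 = 3275.

3275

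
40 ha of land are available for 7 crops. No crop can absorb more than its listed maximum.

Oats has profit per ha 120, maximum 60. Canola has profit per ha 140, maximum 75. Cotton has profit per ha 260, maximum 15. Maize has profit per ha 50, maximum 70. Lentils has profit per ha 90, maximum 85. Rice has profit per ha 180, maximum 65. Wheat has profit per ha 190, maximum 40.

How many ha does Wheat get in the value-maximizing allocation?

25

Rank by profit per ha: Cotton 260 > Wheat 190 > Rice 180 > Canola 140 > Oats 120 > Lentils 90 > Maize 50.
Give Cotton 15 to hit its cap of 15 → 25 left.
Wheat: +25 (room for 40) → 25. Pool exhausted.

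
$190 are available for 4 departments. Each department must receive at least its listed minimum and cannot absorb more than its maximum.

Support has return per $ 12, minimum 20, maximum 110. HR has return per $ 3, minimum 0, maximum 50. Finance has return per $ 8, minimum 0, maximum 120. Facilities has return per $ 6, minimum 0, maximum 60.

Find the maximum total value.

Meeting every minimum uses 20+0+0+0 = 20 $, leaving 170.
Rank by return per $: Support 12 > Finance 8 > Facilities 6 > HR 3.
Support takes 90 more to reach its cap of 110 — 80 left.
Finance has room for 120 more but only 80 remain, so it gets 80.
Total = 12×110 + 8×80 = 1960.

1960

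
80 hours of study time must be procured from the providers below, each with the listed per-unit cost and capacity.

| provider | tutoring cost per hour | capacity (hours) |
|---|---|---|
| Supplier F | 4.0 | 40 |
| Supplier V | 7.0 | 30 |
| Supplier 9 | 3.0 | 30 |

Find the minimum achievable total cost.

320

Fill from the cheapest provider first.
Supplier 9 (3.0): use full 30 ; 50 hours to go.
Take 40 from Supplier F at 4.0 ; need 10 more.
Supplier V (7.0): take the remaining 10 ; done.
Cost = 30×3.0 + 40×4.0 + 10×7.0 = 320.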